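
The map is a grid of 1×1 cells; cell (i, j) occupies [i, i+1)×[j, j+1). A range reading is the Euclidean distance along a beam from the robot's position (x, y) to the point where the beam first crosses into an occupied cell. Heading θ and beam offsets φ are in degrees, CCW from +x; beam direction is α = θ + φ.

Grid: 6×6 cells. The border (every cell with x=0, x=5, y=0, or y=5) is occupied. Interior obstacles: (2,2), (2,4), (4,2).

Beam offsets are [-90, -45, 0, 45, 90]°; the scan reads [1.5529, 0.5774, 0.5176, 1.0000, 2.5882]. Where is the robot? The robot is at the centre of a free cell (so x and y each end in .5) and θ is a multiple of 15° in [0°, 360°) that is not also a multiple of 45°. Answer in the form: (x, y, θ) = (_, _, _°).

Candidates: 13 free-cell centres × 16 headings = 208 poses. Raycast each; keep the one whose scan matches to 4 dp.
  (2.5, 1.5, 300°): beam 1 = 1.0000 ≠ 1.5529 ✗
  (3.5, 2.5, 165°): beam 1 = 2.5882 ≠ 1.5529 ✗
  (3.5, 3.5, 60°): beam 1 = 1.0000 ≠ 1.5529 ✗
  (3.5, 3.5, 120°): beam 1 = 1.7321 ≠ 1.5529 ✗
  …
  (1.5, 3.5, 195°): r_1=1.5529, r_2=0.5774, r_3=0.5176, r_4=1.0000, r_5=2.5882 — all match ✓
Only this pose fits every beam.

(x, y, θ) = (1.5, 3.5, 195°)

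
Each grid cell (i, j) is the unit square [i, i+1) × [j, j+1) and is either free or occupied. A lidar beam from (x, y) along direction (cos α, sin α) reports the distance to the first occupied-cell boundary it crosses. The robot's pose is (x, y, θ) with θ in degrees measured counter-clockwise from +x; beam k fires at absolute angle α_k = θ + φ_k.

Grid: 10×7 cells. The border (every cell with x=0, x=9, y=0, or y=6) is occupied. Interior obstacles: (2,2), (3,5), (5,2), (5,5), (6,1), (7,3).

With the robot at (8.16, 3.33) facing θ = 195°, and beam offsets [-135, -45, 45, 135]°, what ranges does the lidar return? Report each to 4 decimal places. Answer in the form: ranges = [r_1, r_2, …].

ranges = [1.6800, 0.1848, 0.3200, 0.9699]

beam 1: φ=-135°, α=60°
  d=(0.5000,0.8660)  start (8,3)  tX=1.6800 tY=0.7736  stride 1/|dx|=2.0000 1/|dy|=1.1547
    cross y-line → (8,4), t=0.7736
    cross x-line → (9,4), t=1.6800 (wall)
  → r_1 = 1.6800
beam 2: φ=-45°, α=150°
  d=(-0.8660,0.5000)  start (8,3)  tX=0.1848 tY=1.3400  stride 1/|dx|=1.1547 1/|dy|=2.0000
    cross x-line → (7,3), t=0.1848 (wall)
  → r_2 = 0.1848
beam 3: φ=45°, α=240°
  d=(-0.5000,-0.8660)  start (8,3)  tX=0.3200 tY=0.3811  stride 1/|dx|=2.0000 1/|dy|=1.1547
    cross x-line → (7,3), t=0.3200 (wall)
  → r_3 = 0.3200
beam 4: φ=135°, α=330°
  d=(0.8660,-0.5000)  start (8,3)  tX=0.9699 tY=0.6600  stride 1/|dx|=1.1547 1/|dy|=2.0000
    cross y-line → (8,2), t=0.6600
    cross x-line → (9,2), t=0.9699 (wall)
  → r_4 = 0.9699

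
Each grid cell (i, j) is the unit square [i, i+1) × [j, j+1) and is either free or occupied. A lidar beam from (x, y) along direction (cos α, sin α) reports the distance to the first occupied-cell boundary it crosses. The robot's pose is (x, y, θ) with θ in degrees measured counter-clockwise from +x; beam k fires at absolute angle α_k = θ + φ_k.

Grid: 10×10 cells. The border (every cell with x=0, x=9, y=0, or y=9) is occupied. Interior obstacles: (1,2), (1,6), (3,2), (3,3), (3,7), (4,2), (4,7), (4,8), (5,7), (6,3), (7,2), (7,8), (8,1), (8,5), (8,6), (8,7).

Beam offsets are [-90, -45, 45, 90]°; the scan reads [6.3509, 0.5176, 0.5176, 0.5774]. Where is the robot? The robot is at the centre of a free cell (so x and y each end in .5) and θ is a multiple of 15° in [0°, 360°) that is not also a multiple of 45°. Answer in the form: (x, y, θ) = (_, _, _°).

(x, y, θ) = (4.5, 3.5, 210°)

Candidates: 48 free-cell centres × 16 headings = 768 poses. Raycast each; keep the one whose scan matches to 4 dp.
  (8.5, 2.5, 255°): beam 1 = 0.5176 ≠ 6.3509 ✗
  (8.5, 8.5, 120°): beam 1 = 0.5774 ≠ 6.3509 ✗
  (8.5, 4.5, 30°): beam 1 = 1.0000 ≠ 6.3509 ✗
  (6.5, 7.5, 330°): beam 1 = 5.0000 ≠ 6.3509 ✗
  (2.5, 6.5, 60°): beam 1 = 5.0000 ≠ 6.3509 ✗
  …
  (4.5, 3.5, 210°): r_1=6.3509, r_2=0.5176, r_3=0.5176, r_4=0.5774 — all match ✓
No second candidate reproduces the full scan.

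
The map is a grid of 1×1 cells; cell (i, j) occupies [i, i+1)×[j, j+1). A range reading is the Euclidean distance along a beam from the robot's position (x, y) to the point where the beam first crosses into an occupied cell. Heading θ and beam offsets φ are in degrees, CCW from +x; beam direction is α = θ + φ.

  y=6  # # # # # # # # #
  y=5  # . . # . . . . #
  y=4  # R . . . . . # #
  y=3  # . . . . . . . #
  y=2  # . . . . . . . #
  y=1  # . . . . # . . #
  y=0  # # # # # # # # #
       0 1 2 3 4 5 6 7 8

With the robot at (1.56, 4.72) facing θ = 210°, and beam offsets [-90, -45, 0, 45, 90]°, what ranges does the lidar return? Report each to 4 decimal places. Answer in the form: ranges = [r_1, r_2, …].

ranges = [1.1200, 0.5798, 0.6466, 2.1637, 4.2955]

beam 1: φ=-90°, α=120°
  direction (-0.5000, 0.8660); cell (1,4); t to first gridline: x 1.1200, y 0.3233 (then +2.0000 / +1.1547)
    (1,5) via y @ 0.3233
    (0,5) via x @ 1.1200  # hit
  → r_1 = 1.1200
beam 2: φ=-45°, α=165°
  direction (-0.9659, 0.2588); cell (1,4); t to first gridline: x 0.5798, y 1.0818 (then +1.0353 / +3.8637)
    (0,4) via x @ 0.5798  # hit
  → r_2 = 0.5798
beam 3: φ=0°, α=210°
  direction (-0.8660, -0.5000); cell (1,4); t to first gridline: x 0.6466, y 1.4400 (then +1.1547 / +2.0000)
    (0,4) via x @ 0.6466  # hit
  → r_3 = 0.6466
beam 4: φ=45°, α=255°
  direction (-0.2588, -0.9659); cell (1,4); t to first gridline: x 2.1637, y 0.7454 (then +3.8637 / +1.0353)
    (1,3) via y @ 0.7454
    (1,2) via y @ 1.7807
    (0,2) via x @ 2.1637  # hit
  → r_4 = 2.1637
beam 5: φ=90°, α=300°
  direction (0.5000, -0.8660); cell (1,4); t to first gridline: x 0.8800, y 0.8314 (then +2.0000 / +1.1547)
    (1,3) via y @ 0.8314
    (2,3) via x @ 0.8800
    (2,2) via y @ 1.9861
    (3,2) via x @ 2.8800
    (3,1) via y @ 3.1408
    (3,0) via y @ 4.2955  # hit
  → r_5 = 4.2955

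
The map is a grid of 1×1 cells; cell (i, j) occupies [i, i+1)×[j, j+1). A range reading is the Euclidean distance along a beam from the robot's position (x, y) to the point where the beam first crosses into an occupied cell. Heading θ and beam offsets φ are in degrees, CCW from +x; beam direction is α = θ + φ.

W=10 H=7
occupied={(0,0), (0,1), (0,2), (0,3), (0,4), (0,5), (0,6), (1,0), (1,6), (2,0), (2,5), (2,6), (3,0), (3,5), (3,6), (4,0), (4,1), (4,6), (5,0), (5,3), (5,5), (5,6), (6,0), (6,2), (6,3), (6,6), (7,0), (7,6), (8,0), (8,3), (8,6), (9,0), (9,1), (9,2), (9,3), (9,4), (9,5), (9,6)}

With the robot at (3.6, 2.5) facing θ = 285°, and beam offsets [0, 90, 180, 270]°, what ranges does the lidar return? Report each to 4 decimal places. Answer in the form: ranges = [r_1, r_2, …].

beam 1: φ=0°, α=285°
  cosα=0.2588 sinα=-0.9659 | (3,2) | tMaxX 1.5455 tMaxY 0.5176 | tΔX 3.8637 tΔY 1.0353
    t=0.5176 [y] (3,1)
    t=1.5455 [x] (4,1) — stop
  → r_1 = 1.5455
beam 2: φ=90°, α=15°
  cosα=0.9659 sinα=0.2588 | (3,2) | tMaxX 0.4141 tMaxY 1.9319 | tΔX 1.0353 tΔY 3.8637
    t=0.4141 [x] (4,2)
    t=1.4494 [x] (5,2)
    t=1.9319 [y] (5,3) — stop
  → r_2 = 1.9319
beam 3: φ=180°, α=105°
  cosα=-0.2588 sinα=0.9659 | (3,2) | tMaxX 2.3182 tMaxY 0.5176 | tΔX 3.8637 tΔY 1.0353
    t=0.5176 [y] (3,3)
    t=1.5529 [y] (3,4)
    t=2.3182 [x] (2,4)
    t=2.5882 [y] (2,5) — stop
  → r_3 = 2.5882
beam 4: φ=270°, α=195°
  cosα=-0.9659 sinα=-0.2588 | (3,2) | tMaxX 0.6212 tMaxY 1.9319 | tΔX 1.0353 tΔY 3.8637
    t=0.6212 [x] (2,2)
    t=1.6564 [x] (1,2)
    t=1.9319 [y] (1,1)
    t=2.6917 [x] (0,1) — stop
  → r_4 = 2.6917

ranges = [1.5455, 1.9319, 2.5882, 2.6917]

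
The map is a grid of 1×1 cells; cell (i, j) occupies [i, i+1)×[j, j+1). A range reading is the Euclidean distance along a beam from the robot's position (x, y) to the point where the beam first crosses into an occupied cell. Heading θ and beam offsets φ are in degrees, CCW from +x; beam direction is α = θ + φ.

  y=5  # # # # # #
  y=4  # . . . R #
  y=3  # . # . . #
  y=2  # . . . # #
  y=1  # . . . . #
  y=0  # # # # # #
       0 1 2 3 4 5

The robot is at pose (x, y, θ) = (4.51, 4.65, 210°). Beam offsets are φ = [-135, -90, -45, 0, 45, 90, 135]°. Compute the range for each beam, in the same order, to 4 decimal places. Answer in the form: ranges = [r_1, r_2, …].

beam 1: φ=-135°, α=75°
  dir = (cos 75°, sin 75°) = (0.2588, 0.9659); from cell (4,4)
  next x-line at t=1.8932, next y-line at t=0.3623; Δt_x=3.8637, Δt_y=1.0353
    y: enter (4,5) at t=0.3623 ← occupied
  → r_1 = 0.3623
beam 2: φ=-90°, α=120°
  dir = (cos 120°, sin 120°) = (-0.5000, 0.8660); from cell (4,4)
  next x-line at t=1.0200, next y-line at t=0.4041; Δt_x=2.0000, Δt_y=1.1547
    y: enter (4,5) at t=0.4041 ← occupied
  → r_2 = 0.4041
beam 3: φ=-45°, α=165°
  dir = (cos 165°, sin 165°) = (-0.9659, 0.2588); from cell (4,4)
  next x-line at t=0.5280, next y-line at t=1.3523; Δt_x=1.0353, Δt_y=3.8637
    x: enter (3,4) at t=0.5280
    y: enter (3,5) at t=1.3523 ← occupied
  → r_3 = 1.3523
beam 4: φ=0°, α=210°
  dir = (cos 210°, sin 210°) = (-0.8660, -0.5000); from cell (4,4)
  next x-line at t=0.5889, next y-line at t=1.3000; Δt_x=1.1547, Δt_y=2.0000
    x: enter (3,4) at t=0.5889
    y: enter (3,3) at t=1.3000
    x: enter (2,3) at t=1.7436 ← occupied
  → r_4 = 1.7436
beam 5: φ=45°, α=255°
  dir = (cos 255°, sin 255°) = (-0.2588, -0.9659); from cell (4,4)
  next x-line at t=1.9705, next y-line at t=0.6729; Δt_x=3.8637, Δt_y=1.0353
    y: enter (4,3) at t=0.6729
    y: enter (4,2) at t=1.7082 ← occupied
  → r_5 = 1.7082
beam 6: φ=90°, α=300°
  dir = (cos 300°, sin 300°) = (0.5000, -0.8660); from cell (4,4)
  next x-line at t=0.9800, next y-line at t=0.7506; Δt_x=2.0000, Δt_y=1.1547
    y: enter (4,3) at t=0.7506
    x: enter (5,3) at t=0.9800 ← occupied
  → r_6 = 0.9800
beam 7: φ=135°, α=345°
  dir = (cos 345°, sin 345°) = (0.9659, -0.2588); from cell (4,4)
  next x-line at t=0.5073, next y-line at t=2.5114; Δt_x=1.0353, Δt_y=3.8637
    x: enter (5,4) at t=0.5073 ← occupied
  → r_7 = 0.5073

ranges = [0.3623, 0.4041, 1.3523, 1.7436, 1.7082, 0.9800, 0.5073]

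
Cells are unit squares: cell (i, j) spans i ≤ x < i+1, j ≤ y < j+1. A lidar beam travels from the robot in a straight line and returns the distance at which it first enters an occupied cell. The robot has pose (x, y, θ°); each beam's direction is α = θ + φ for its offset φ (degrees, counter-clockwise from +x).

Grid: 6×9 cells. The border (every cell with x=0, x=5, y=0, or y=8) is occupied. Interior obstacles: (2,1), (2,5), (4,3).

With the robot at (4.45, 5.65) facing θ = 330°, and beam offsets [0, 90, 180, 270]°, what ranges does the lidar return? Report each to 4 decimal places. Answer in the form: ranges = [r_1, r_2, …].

beam 1: φ=0°, α=330°
  direction (0.8660, -0.5000); cell (4,5); t to first gridline: x 0.6351, y 1.3000 (then +1.1547 / +2.0000)
    (5,5) via x @ 0.6351  # hit
  → r_1 = 0.6351
beam 2: φ=90°, α=60°
  direction (0.5000, 0.8660); cell (4,5); t to first gridline: x 1.1000, y 0.4041 (then +2.0000 / +1.1547)
    (4,6) via y @ 0.4041
    (5,6) via x @ 1.1000  # hit
  → r_2 = 1.1000
beam 3: φ=180°, α=150°
  direction (-0.8660, 0.5000); cell (4,5); t to first gridline: x 0.5196, y 0.7000 (then +1.1547 / +2.0000)
    (3,5) via x @ 0.5196
    (3,6) via y @ 0.7000
    (2,6) via x @ 1.6743
    (2,7) via y @ 2.7000
    (1,7) via x @ 2.8290
    (0,7) via x @ 3.9837  # hit
  → r_3 = 3.9837
beam 4: φ=270°, α=240°
  direction (-0.5000, -0.8660); cell (4,5); t to first gridline: x 0.9000, y 0.7506 (then +2.0000 / +1.1547)
    (4,4) via y @ 0.7506
    (3,4) via x @ 0.9000
    (3,3) via y @ 1.9053
    (2,3) via x @ 2.9000
    (2,2) via y @ 3.0600
    (2,1) via y @ 4.2147  # hit
  → r_4 = 4.2147

ranges = [0.6351, 1.1000, 3.9837, 4.2147]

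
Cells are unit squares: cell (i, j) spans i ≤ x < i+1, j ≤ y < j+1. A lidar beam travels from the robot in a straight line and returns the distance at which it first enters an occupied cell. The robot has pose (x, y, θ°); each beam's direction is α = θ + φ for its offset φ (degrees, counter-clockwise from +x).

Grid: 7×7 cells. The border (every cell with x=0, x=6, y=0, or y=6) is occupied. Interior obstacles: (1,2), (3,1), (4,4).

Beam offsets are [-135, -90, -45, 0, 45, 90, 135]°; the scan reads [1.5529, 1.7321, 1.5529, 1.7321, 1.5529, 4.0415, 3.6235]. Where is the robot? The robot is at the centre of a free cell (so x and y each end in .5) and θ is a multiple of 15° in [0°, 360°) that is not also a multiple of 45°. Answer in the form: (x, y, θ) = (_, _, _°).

(x, y, θ) = (4.5, 2.5, 30°)

The pose lattice has 22·16 = 352 candidates. Test each by forward raycasting.
  (2.5, 2.5, 120°): beam 1 = 3.6235 ≠ 1.5529 ✗
  (5.5, 5.5, 255°): beam 1 = 0.5774 ≠ 1.5529 ✗
  (4.5, 5.5, 210°): beam 1 = 0.5176 ≠ 1.5529 ✗
  …
  (4.5, 2.5, 30°): r_1=1.5529, r_2=1.7321, r_3=1.5529, r_4=1.7321, r_5=1.5529, r_6=4.0415, r_7=3.6235 — all match ✓
Only this pose fits every beam.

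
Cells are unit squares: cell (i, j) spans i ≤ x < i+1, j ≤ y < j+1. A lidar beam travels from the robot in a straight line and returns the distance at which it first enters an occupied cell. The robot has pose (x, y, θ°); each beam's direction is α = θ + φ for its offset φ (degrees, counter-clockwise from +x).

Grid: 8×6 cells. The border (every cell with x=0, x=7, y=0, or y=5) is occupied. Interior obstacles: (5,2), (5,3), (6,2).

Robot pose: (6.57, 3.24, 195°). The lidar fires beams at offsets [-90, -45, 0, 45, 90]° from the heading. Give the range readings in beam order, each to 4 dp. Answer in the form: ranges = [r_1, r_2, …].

beam 1: φ=-90°, α=105°
  direction (-0.2588, 0.9659); cell (6,3); t to first gridline: x 2.2023, y 0.7868 (then +3.8637 / +1.0353)
    (6,4) via y @ 0.7868
    (6,5) via y @ 1.8221  # hit
  → r_1 = 1.8221
beam 2: φ=-45°, α=150°
  direction (-0.8660, 0.5000); cell (6,3); t to first gridline: x 0.6582, y 1.5200 (then +1.1547 / +2.0000)
    (5,3) via x @ 0.6582  # hit
  → r_2 = 0.6582
beam 3: φ=0°, α=195°
  direction (-0.9659, -0.2588); cell (6,3); t to first gridline: x 0.5901, y 0.9273 (then +1.0353 / +3.8637)
    (5,3) via x @ 0.5901  # hit
  → r_3 = 0.5901
beam 4: φ=45°, α=240°
  direction (-0.5000, -0.8660); cell (6,3); t to first gridline: x 1.1400, y 0.2771 (then +2.0000 / +1.1547)
    (6,2) via y @ 0.2771  # hit
  → r_4 = 0.2771
beam 5: φ=90°, α=285°
  direction (0.2588, -0.9659); cell (6,3); t to first gridline: x 1.6614, y 0.2485 (then +3.8637 / +1.0353)
    (6,2) via y @ 0.2485  # hit
  → r_5 = 0.2485

ranges = [1.8221, 0.6582, 0.5901, 0.2771, 0.2485]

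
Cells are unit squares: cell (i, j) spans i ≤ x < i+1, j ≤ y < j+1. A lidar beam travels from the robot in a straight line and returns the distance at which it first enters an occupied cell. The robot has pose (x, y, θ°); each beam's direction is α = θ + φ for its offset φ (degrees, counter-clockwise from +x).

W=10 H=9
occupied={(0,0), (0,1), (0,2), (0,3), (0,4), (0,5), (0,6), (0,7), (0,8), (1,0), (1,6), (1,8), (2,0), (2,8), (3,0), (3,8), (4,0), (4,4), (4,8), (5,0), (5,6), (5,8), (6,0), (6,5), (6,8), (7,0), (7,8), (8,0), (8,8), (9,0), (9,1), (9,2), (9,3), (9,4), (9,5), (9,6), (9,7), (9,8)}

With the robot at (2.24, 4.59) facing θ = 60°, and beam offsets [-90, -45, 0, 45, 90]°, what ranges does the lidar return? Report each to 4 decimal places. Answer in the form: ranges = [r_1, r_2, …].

beam 1: φ=-90°, α=330°
  dir = (cos 330°, sin 330°) = (0.8660, -0.5000); from cell (2,4)
  next x-line at t=0.8776, next y-line at t=1.1800; Δt_x=1.1547, Δt_y=2.0000
    x: enter (3,4) at t=0.8776
    y: enter (3,3) at t=1.1800
    x: enter (4,3) at t=2.0323
    y: enter (4,2) at t=3.1800
    x: enter (5,2) at t=3.1870
    x: enter (6,2) at t=4.3417
    y: enter (6,1) at t=5.1800
    x: enter (7,1) at t=5.4964
    x: enter (8,1) at t=6.6511
    y: enter (8,0) at t=7.1800 ← occupied
  → r_1 = 7.1800
beam 2: φ=-45°, α=15°
  dir = (cos 15°, sin 15°) = (0.9659, 0.2588); from cell (2,4)
  next x-line at t=0.7868, next y-line at t=1.5841; Δt_x=1.0353, Δt_y=3.8637
    x: enter (3,4) at t=0.7868
    y: enter (3,5) at t=1.5841
    x: enter (4,5) at t=1.8221
    x: enter (5,5) at t=2.8574
    x: enter (6,5) at t=3.8926 ← occupied
  → r_2 = 3.8926
beam 3: φ=0°, α=60°
  dir = (cos 60°, sin 60°) = (0.5000, 0.8660); from cell (2,4)
  next x-line at t=1.5200, next y-line at t=0.4734; Δt_x=2.0000, Δt_y=1.1547
    y: enter (2,5) at t=0.4734
    x: enter (3,5) at t=1.5200
    y: enter (3,6) at t=1.6281
    y: enter (3,7) at t=2.7828
    x: enter (4,7) at t=3.5200
    y: enter (4,8) at t=3.9375 ← occupied
  → r_3 = 3.9375
beam 4: φ=45°, α=105°
  dir = (cos 105°, sin 105°) = (-0.2588, 0.9659); from cell (2,4)
  next x-line at t=0.9273, next y-line at t=0.4245; Δt_x=3.8637, Δt_y=1.0353
    y: enter (2,5) at t=0.4245
    x: enter (1,5) at t=0.9273
    y: enter (1,6) at t=1.4597 ← occupied
  → r_4 = 1.4597
beam 5: φ=90°, α=150°
  dir = (cos 150°, sin 150°) = (-0.8660, 0.5000); from cell (2,4)
  next x-line at t=0.2771, next y-line at t=0.8200; Δt_x=1.1547, Δt_y=2.0000
    x: enter (1,4) at t=0.2771
    y: enter (1,5) at t=0.8200
    x: enter (0,5) at t=1.4318 ← occupied
  → r_5 = 1.4318

ranges = [7.1800, 3.8926, 3.9375, 1.4597, 1.4318]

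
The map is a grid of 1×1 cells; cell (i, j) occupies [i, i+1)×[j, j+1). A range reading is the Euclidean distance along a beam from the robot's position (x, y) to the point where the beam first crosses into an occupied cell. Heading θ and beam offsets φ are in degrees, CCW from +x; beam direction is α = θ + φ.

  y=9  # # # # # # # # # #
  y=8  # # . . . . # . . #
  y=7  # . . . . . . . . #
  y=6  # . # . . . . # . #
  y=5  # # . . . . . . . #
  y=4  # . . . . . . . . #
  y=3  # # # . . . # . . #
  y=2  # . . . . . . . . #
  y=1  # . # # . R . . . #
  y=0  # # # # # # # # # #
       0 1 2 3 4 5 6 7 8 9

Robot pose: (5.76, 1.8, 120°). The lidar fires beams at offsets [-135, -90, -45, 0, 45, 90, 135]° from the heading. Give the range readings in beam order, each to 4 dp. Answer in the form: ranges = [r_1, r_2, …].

beam 1: φ=-135°, α=345°
  direction (0.9659, -0.2588); cell (5,1); t to first gridline: x 0.2485, y 3.0910 (then +1.0353 / +3.8637)
    (6,1) via x @ 0.2485
    (7,1) via x @ 1.2837
    (8,1) via x @ 2.3190
    (8,0) via y @ 3.0910  # hit
  → r_1 = 3.0910
beam 2: φ=-90°, α=30°
  direction (0.8660, 0.5000); cell (5,1); t to first gridline: x 0.2771, y 0.4000 (then +1.1547 / +2.0000)
    (6,1) via x @ 0.2771
    (6,2) via y @ 0.4000
    (7,2) via x @ 1.4318
    (7,3) via y @ 2.4000
    (8,3) via x @ 2.5865
    (9,3) via x @ 3.7412  # hit
  → r_2 = 3.7412
beam 3: φ=-45°, α=75°
  direction (0.2588, 0.9659); cell (5,1); t to first gridline: x 0.9273, y 0.2071 (then +3.8637 / +1.0353)
    (5,2) via y @ 0.2071
    (6,2) via x @ 0.9273
    (6,3) via y @ 1.2423  # hit
  → r_3 = 1.2423
beam 4: φ=0°, α=120°
  direction (-0.5000, 0.8660); cell (5,1); t to first gridline: x 1.5200, y 0.2309 (then +2.0000 / +1.1547)
    (5,2) via y @ 0.2309
    (5,3) via y @ 1.3856
    (4,3) via x @ 1.5200
    (4,4) via y @ 2.5403
    (3,4) via x @ 3.5200
    (3,5) via y @ 3.6950
    (3,6) via y @ 4.8497
    (2,6) via x @ 5.5200  # hit
  → r_4 = 5.5200
beam 5: φ=45°, α=165°
  direction (-0.9659, 0.2588); cell (5,1); t to first gridline: x 0.7868, y 0.7727 (then +1.0353 / +3.8637)
    (5,2) via y @ 0.7727
    (4,2) via x @ 0.7868
    (3,2) via x @ 1.8221
    (2,2) via x @ 2.8574
    (1,2) via x @ 3.8926
    (1,3) via y @ 4.6364  # hit
  → r_5 = 4.6364
beam 6: φ=90°, α=210°
  direction (-0.8660, -0.5000); cell (5,1); t to first gridline: x 0.8776, y 1.6000 (then +1.1547 / +2.0000)
    (4,1) via x @ 0.8776
    (4,0) via y @ 1.6000  # hit
  → r_6 = 1.6000
beam 7: φ=135°, α=255°
  direction (-0.2588, -0.9659); cell (5,1); t to first gridline: x 2.9364, y 0.8282 (then +3.8637 / +1.0353)
    (5,0) via y @ 0.8282  # hit
  → r_7 = 0.8282

ranges = [3.0910, 3.7412, 1.2423, 5.5200, 4.6364, 1.6000, 0.8282]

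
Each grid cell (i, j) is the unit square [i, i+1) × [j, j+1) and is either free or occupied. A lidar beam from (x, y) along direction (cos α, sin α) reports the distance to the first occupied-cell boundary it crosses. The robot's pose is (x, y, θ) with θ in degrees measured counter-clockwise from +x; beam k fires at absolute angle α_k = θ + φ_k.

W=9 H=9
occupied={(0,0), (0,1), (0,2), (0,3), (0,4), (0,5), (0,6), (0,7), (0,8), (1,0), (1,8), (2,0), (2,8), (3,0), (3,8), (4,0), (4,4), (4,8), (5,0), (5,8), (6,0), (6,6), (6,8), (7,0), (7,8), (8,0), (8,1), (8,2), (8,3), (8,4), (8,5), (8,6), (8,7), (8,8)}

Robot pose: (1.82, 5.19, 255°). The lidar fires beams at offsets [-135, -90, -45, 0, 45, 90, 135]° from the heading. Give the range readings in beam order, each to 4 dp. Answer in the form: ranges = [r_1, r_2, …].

beam 1: φ=-135°, α=120°
  cosα=-0.5000 sinα=0.8660 | (1,5) | tMaxX 1.6400 tMaxY 0.9353 | tΔX 2.0000 tΔY 1.1547
    t=0.9353 [y] (1,6)
    t=1.6400 [x] (0,6) — stop
  → r_1 = 1.6400
beam 2: φ=-90°, α=165°
  cosα=-0.9659 sinα=0.2588 | (1,5) | tMaxX 0.8489 tMaxY 3.1296 | tΔX 1.0353 tΔY 3.8637
    t=0.8489 [x] (0,5) — stop
  → r_2 = 0.8489
beam 3: φ=-45°, α=210°
  cosα=-0.8660 sinα=-0.5000 | (1,5) | tMaxX 0.9469 tMaxY 0.3800 | tΔX 1.1547 tΔY 2.0000
    t=0.3800 [y] (1,4)
    t=0.9469 [x] (0,4) — stop
  → r_3 = 0.9469
beam 4: φ=0°, α=255°
  cosα=-0.2588 sinα=-0.9659 | (1,5) | tMaxX 3.1682 tMaxY 0.1967 | tΔX 3.8637 tΔY 1.0353
    t=0.1967 [y] (1,4)
    t=1.2320 [y] (1,3)
    t=2.2673 [y] (1,2)
    t=3.1682 [x] (0,2) — stop
  → r_4 = 3.1682
beam 5: φ=45°, α=300°
  cosα=0.5000 sinα=-0.8660 | (1,5) | tMaxX 0.3600 tMaxY 0.2194 | tΔX 2.0000 tΔY 1.1547
    t=0.2194 [y] (1,4)
    t=0.3600 [x] (2,4)
    t=1.3741 [y] (2,3)
    t=2.3600 [x] (3,3)
    t=2.5288 [y] (3,2)
    t=3.6835 [y] (3,1)
    t=4.3600 [x] (4,1)
    t=4.8382 [y] (4,0) — stop
  → r_5 = 4.8382
beam 6: φ=90°, α=345°
  cosα=0.9659 sinα=-0.2588 | (1,5) | tMaxX 0.1863 tMaxY 0.7341 | tΔX 1.0353 tΔY 3.8637
    t=0.1863 [x] (2,5)
    t=0.7341 [y] (2,4)
    t=1.2216 [x] (3,4)
    t=2.2569 [x] (4,4) — stop
  → r_6 = 2.2569
beam 7: φ=135°, α=30°
  cosα=0.8660 sinα=0.5000 | (1,5) | tMaxX 0.2078 tMaxY 1.6200 | tΔX 1.1547 tΔY 2.0000
    t=0.2078 [x] (2,5)
    t=1.3625 [x] (3,5)
    t=1.6200 [y] (3,6)
    t=2.5172 [x] (4,6)
    t=3.6200 [y] (4,7)
    t=3.6719 [x] (5,7)
    t=4.8266 [x] (6,7)
    t=5.6200 [y] (6,8) — stop
  → r_7 = 5.6200

ranges = [1.6400, 0.8489, 0.9469, 3.1682, 4.8382, 2.2569, 5.6200]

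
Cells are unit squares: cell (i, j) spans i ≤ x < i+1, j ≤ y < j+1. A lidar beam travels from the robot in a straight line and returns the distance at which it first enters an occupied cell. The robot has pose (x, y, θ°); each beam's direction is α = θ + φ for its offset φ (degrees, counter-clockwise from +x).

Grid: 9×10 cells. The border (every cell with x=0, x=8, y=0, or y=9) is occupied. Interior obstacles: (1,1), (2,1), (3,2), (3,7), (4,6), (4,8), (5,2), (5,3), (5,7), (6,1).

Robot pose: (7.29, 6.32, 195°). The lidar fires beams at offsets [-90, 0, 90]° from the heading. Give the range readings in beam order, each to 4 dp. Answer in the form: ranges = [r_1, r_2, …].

beam 1: φ=-90°, α=105°
  dir = (cos 105°, sin 105°) = (-0.2588, 0.9659); from cell (7,6)
  next x-line at t=1.1205, next y-line at t=0.7040; Δt_x=3.8637, Δt_y=1.0353
    y: enter (7,7) at t=0.7040
    x: enter (6,7) at t=1.1205
    y: enter (6,8) at t=1.7393
    y: enter (6,9) at t=2.7745 ← occupied
  → r_1 = 2.7745
beam 2: φ=0°, α=195°
  dir = (cos 195°, sin 195°) = (-0.9659, -0.2588); from cell (7,6)
  next x-line at t=0.3002, next y-line at t=1.2364; Δt_x=1.0353, Δt_y=3.8637
    x: enter (6,6) at t=0.3002
    y: enter (6,5) at t=1.2364
    x: enter (5,5) at t=1.3355
    x: enter (4,5) at t=2.3708
    x: enter (3,5) at t=3.4061
    x: enter (2,5) at t=4.4413
    y: enter (2,4) at t=5.1001
    x: enter (1,4) at t=5.4766
    x: enter (0,4) at t=6.5119 ← occupied
  → r_2 = 6.5119
beam 3: φ=90°, α=285°
  dir = (cos 285°, sin 285°) = (0.2588, -0.9659); from cell (7,6)
  next x-line at t=2.7432, next y-line at t=0.3313; Δt_x=3.8637, Δt_y=1.0353
    y: enter (7,5) at t=0.3313
    y: enter (7,4) at t=1.3666
    y: enter (7,3) at t=2.4018
    x: enter (8,3) at t=2.7432 ← occupied
  → r_3 = 2.7432

ranges = [2.7745, 6.5119, 2.7432]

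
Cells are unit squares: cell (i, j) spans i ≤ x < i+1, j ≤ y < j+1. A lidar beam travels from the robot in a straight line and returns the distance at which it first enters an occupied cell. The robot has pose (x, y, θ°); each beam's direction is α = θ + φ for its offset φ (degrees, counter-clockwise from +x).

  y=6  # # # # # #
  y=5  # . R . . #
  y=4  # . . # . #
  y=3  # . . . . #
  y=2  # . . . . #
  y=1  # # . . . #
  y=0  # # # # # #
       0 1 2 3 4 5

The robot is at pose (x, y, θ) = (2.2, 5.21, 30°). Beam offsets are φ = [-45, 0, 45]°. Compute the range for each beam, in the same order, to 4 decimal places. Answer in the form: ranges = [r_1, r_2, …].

ranges = [0.8282, 1.5800, 0.8179]

beam 1: φ=-45°, α=345°
  d=(0.9659,-0.2588)  start (2,5)  tX=0.8282 tY=0.8114  stride 1/|dx|=1.0353 1/|dy|=3.8637
    cross y-line → (2,4), t=0.8114
    cross x-line → (3,4), t=0.8282 (wall)
  → r_1 = 0.8282
beam 2: φ=0°, α=30°
  d=(0.8660,0.5000)  start (2,5)  tX=0.9238 tY=1.5800  stride 1/|dx|=1.1547 1/|dy|=2.0000
    cross x-line → (3,5), t=0.9238
    cross y-line → (3,6), t=1.5800 (wall)
  → r_2 = 1.5800
beam 3: φ=45°, α=75°
  d=(0.2588,0.9659)  start (2,5)  tX=3.0910 tY=0.8179  stride 1/|dx|=3.8637 1/|dy|=1.0353
    cross y-line → (2,6), t=0.8179 (wall)
  → r_3 = 0.8179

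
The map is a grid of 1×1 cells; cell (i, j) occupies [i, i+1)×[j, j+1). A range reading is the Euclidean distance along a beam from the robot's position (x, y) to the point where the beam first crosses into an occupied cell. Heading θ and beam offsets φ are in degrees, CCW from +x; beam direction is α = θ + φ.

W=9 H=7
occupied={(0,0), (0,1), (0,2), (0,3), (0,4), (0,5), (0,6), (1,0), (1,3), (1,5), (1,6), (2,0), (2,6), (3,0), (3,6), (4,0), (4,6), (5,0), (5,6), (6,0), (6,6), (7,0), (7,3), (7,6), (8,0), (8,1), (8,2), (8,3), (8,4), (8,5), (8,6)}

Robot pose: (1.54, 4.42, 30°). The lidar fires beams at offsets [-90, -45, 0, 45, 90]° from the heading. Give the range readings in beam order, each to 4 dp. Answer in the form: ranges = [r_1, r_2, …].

beam 1: φ=-90°, α=300°
  d=(0.5000,-0.8660)  start (1,4)  tX=0.9200 tY=0.4850  stride 1/|dx|=2.0000 1/|dy|=1.1547
    cross y-line → (1,3), t=0.4850 (wall)
  → r_1 = 0.4850
beam 2: φ=-45°, α=345°
  d=(0.9659,-0.2588)  start (1,4)  tX=0.4762 tY=1.6228  stride 1/|dx|=1.0353 1/|dy|=3.8637
    cross x-line → (2,4), t=0.4762
    cross x-line → (3,4), t=1.5115
    cross y-line → (3,3), t=1.6228
    cross x-line → (4,3), t=2.5468
    cross x-line → (5,3), t=3.5821
    cross x-line → (6,3), t=4.6173
    cross y-line → (6,2), t=5.4865
    cross x-line → (7,2), t=5.6526
    cross x-line → (8,2), t=6.6879 (wall)
  → r_2 = 6.6879
beam 3: φ=0°, α=30°
  d=(0.8660,0.5000)  start (1,4)  tX=0.5312 tY=1.1600  stride 1/|dx|=1.1547 1/|dy|=2.0000
    cross x-line → (2,4), t=0.5312
    cross y-line → (2,5), t=1.1600
    cross x-line → (3,5), t=1.6859
    cross x-line → (4,5), t=2.8406
    cross y-line → (4,6), t=3.1600 (wall)
  → r_3 = 3.1600
beam 4: φ=45°, α=75°
  d=(0.2588,0.9659)  start (1,4)  tX=1.7773 tY=0.6005  stride 1/|dx|=3.8637 1/|dy|=1.0353
    cross y-line → (1,5), t=0.6005 (wall)
  → r_4 = 0.6005
beam 5: φ=90°, α=120°
  d=(-0.5000,0.8660)  start (1,4)  tX=1.0800 tY=0.6697  stride 1/|dx|=2.0000 1/|dy|=1.1547
    cross y-line → (1,5), t=0.6697 (wall)
  → r_5 = 0.6697

ranges = [0.4850, 6.6879, 3.1600, 0.6005, 0.6697]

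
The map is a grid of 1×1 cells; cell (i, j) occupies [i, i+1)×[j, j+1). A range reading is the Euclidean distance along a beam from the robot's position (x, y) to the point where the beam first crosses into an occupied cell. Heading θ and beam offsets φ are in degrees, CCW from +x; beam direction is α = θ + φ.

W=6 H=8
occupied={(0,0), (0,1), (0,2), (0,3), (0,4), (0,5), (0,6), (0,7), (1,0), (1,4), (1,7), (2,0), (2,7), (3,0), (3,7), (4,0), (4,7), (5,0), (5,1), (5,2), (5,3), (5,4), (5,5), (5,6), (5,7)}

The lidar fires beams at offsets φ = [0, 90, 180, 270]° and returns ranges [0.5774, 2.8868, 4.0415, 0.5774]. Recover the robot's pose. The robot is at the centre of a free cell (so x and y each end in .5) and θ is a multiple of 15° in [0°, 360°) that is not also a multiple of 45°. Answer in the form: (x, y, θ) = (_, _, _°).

Candidates: 23 free-cell centres × 16 headings = 368 poses. Raycast each; keep the one whose scan matches to 4 dp.
  (2.5, 2.5, 165°): beam 1 = 1.5529 ≠ 0.5774 ✗
  (2.5, 4.5, 285°): beam 1 = 3.6235 ≠ 0.5774 ✗
  (4.5, 1.5, 75°): beam 1 = 1.9319 ≠ 0.5774 ✗
  (4.5, 3.5, 105°): beam 1 = 3.6235 ≠ 0.5774 ✗
  (2.5, 2.5, 75°): beam 1 = 4.6587 ≠ 0.5774 ✗
  …
  (1.5, 3.5, 210°): r_1=0.5774, r_2=2.8868, r_3=4.0415, r_4=0.5774 — all match ✓
Unique over the lattice → pose = (1.5, 3.5, 210°).

(x, y, θ) = (1.5, 3.5, 210°)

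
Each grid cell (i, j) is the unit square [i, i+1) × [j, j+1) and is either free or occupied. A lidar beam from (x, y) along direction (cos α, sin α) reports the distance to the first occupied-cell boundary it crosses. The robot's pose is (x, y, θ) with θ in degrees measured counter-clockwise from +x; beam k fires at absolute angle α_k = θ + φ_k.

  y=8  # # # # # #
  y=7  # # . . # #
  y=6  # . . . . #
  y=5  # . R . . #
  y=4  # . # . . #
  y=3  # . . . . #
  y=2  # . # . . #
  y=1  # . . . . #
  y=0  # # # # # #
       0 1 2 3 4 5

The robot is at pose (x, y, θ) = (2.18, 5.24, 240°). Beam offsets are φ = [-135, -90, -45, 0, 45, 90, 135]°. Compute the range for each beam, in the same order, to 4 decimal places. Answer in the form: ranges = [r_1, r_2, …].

ranges = [1.8221, 1.3625, 1.2216, 0.2771, 0.2485, 0.4800, 2.9195]

beam 1: φ=-135°, α=105°
  cosα=-0.2588 sinα=0.9659 | (2,5) | tMaxX 0.6955 tMaxY 0.7868 | tΔX 3.8637 tΔY 1.0353
    t=0.6955 [x] (1,5)
    t=0.7868 [y] (1,6)
    t=1.8221 [y] (1,7) — stop
  → r_1 = 1.8221
beam 2: φ=-90°, α=150°
  cosα=-0.8660 sinα=0.5000 | (2,5) | tMaxX 0.2078 tMaxY 1.5200 | tΔX 1.1547 tΔY 2.0000
    t=0.2078 [x] (1,5)
    t=1.3625 [x] (0,5) — stop
  → r_2 = 1.3625
beam 3: φ=-45°, α=195°
  cosα=-0.9659 sinα=-0.2588 | (2,5) | tMaxX 0.1863 tMaxY 0.9273 | tΔX 1.0353 tΔY 3.8637
    t=0.1863 [x] (1,5)
    t=0.9273 [y] (1,4)
    t=1.2216 [x] (0,4) — stop
  → r_3 = 1.2216
beam 4: φ=0°, α=240°
  cosα=-0.5000 sinα=-0.8660 | (2,5) | tMaxX 0.3600 tMaxY 0.2771 | tΔX 2.0000 tΔY 1.1547
    t=0.2771 [y] (2,4) — stop
  → r_4 = 0.2771
beam 5: φ=45°, α=285°
  cosα=0.2588 sinα=-0.9659 | (2,5) | tMaxX 3.1682 tMaxY 0.2485 | tΔX 3.8637 tΔY 1.0353
    t=0.2485 [y] (2,4) — stop
  → r_5 = 0.2485
beam 6: φ=90°, α=330°
  cosα=0.8660 sinα=-0.5000 | (2,5) | tMaxX 0.9469 tMaxY 0.4800 | tΔX 1.1547 tΔY 2.0000
    t=0.4800 [y] (2,4) — stop
  → r_6 = 0.4800
beam 7: φ=135°, α=15°
  cosα=0.9659 sinα=0.2588 | (2,5) | tMaxX 0.8489 tMaxY 2.9364 | tΔX 1.0353 tΔY 3.8637
    t=0.8489 [x] (3,5)
    t=1.8842 [x] (4,5)
    t=2.9195 [x] (5,5) — stop
  → r_7 = 2.9195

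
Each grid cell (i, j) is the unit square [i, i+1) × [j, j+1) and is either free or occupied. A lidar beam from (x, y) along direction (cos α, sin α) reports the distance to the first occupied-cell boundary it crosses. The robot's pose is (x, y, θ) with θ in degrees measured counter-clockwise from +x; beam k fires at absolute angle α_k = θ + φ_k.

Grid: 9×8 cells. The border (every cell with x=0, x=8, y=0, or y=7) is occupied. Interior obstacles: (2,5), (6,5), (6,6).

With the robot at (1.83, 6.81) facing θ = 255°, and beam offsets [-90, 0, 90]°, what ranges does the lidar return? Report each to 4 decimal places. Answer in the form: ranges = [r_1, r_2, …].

beam 1: φ=-90°, α=165°
  cosα=-0.9659 sinα=0.2588 | (1,6) | tMaxX 0.8593 tMaxY 0.7341 | tΔX 1.0353 tΔY 3.8637
    t=0.7341 [y] (1,7) — stop
  → r_1 = 0.7341
beam 2: φ=0°, α=255°
  cosα=-0.2588 sinα=-0.9659 | (1,6) | tMaxX 3.2069 tMaxY 0.8386 | tΔX 3.8637 tΔY 1.0353
    t=0.8386 [y] (1,5)
    t=1.8738 [y] (1,4)
    t=2.9091 [y] (1,3)
    t=3.2069 [x] (0,3) — stop
  → r_2 = 3.2069
beam 3: φ=90°, α=345°
  cosα=0.9659 sinα=-0.2588 | (1,6) | tMaxX 0.1760 tMaxY 3.1296 | tΔX 1.0353 tΔY 3.8637
    t=0.1760 [x] (2,6)
    t=1.2113 [x] (3,6)
    t=2.2465 [x] (4,6)
    t=3.1296 [y] (4,5)
    t=3.2818 [x] (5,5)
    t=4.3171 [x] (6,5) — stop
  → r_3 = 4.3171

ranges = [0.7341, 3.2069, 4.3171]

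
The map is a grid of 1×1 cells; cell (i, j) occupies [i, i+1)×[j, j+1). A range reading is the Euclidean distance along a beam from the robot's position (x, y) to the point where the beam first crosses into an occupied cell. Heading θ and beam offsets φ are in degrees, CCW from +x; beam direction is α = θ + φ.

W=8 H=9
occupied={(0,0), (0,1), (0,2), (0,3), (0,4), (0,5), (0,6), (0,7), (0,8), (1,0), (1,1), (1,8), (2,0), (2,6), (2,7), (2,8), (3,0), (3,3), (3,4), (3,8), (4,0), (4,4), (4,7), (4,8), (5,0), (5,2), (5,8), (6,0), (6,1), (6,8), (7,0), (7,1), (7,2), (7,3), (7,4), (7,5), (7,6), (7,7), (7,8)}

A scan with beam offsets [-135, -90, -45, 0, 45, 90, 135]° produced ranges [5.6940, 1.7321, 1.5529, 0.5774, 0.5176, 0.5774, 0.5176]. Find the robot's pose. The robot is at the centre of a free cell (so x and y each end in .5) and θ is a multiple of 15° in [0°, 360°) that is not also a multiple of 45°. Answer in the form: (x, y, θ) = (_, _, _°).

Enumerate (i+0.5, j+0.5, θ) over the 33 free cells and 16 admissible headings. For each, cast all 7 beams and compare to the given ranges.
  (2.5, 4.5, 30°): beam 1 = 2.5882 ≠ 5.6940 ✗
  (3.5, 5.5, 255°): beam 1 = 1.0000 ≠ 5.6940 ✗
  (1.5, 7.5, 75°): beam 1 = 1.0000 ≠ 5.6940 ✗
  (6.5, 7.5, 105°): beam 1 = 0.5774 ≠ 5.6940 ✗
  …
  (5.5, 7.5, 60°): r_1=5.6940, r_2=1.7321, r_3=1.5529, r_4=0.5774, r_5=0.5176, r_6=0.5774, r_7=0.5176 — all match ✓
Only this pose fits every beam.

(x, y, θ) = (5.5, 7.5, 60°)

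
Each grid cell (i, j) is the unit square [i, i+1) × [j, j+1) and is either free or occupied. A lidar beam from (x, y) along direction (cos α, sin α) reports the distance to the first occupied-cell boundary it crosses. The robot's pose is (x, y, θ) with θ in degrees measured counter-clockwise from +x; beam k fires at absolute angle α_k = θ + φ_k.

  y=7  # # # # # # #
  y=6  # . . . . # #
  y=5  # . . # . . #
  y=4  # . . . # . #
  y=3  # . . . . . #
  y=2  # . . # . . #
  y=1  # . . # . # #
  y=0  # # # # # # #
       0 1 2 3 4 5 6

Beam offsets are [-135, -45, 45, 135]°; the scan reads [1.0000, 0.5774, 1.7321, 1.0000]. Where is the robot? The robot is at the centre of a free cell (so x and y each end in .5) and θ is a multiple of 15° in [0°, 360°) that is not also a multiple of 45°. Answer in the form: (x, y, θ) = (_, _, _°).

(x, y, θ) = (2.5, 6.5, 165°)

Enumerate (i+0.5, j+0.5, θ) over the 24 free cells and 16 admissible headings. For each, cast all 4 beams and compare to the given ranges.
  (1.5, 2.5, 330°): beam 1 = 0.5176 ≠ 1.0000 ✗
  (1.5, 3.5, 195°): beam 1 = 4.0415 ≠ 1.0000 ✗
  (2.5, 4.5, 30°): beam 1 = 3.6235 ≠ 1.0000 ✗
  (1.5, 1.5, 120°): beam 1 = 1.5529 ≠ 1.0000 ✗
  …
  (2.5, 6.5, 165°): r_1=1.0000, r_2=0.5774, r_3=1.7321, r_4=1.0000 — all match ✓
No second candidate reproduces the full scan.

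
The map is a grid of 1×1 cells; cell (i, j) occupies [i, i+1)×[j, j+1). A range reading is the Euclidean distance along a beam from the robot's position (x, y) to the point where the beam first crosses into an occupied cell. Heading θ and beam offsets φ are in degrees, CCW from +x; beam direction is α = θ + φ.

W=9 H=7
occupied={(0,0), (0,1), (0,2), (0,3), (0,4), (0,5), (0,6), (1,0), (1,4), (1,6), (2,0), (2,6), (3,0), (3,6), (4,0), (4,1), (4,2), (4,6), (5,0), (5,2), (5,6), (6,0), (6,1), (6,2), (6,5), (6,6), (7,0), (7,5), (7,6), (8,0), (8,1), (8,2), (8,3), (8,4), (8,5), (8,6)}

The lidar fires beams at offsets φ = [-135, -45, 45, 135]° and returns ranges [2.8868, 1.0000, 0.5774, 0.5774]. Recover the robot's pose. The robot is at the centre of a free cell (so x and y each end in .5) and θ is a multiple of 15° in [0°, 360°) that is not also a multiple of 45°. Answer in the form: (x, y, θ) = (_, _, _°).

Enumerate (i+0.5, j+0.5, θ) over the 27 free cells and 16 admissible headings. For each, cast all 4 beams and compare to the given ranges.
  (7.5, 2.5, 285°): beam 1 = 0.5774 ≠ 2.8868 ✗
  (3.5, 2.5, 165°): beam 1 = 0.5774 ≠ 2.8868 ✗
  (1.5, 5.5, 210°): beam 1 = 0.5176 ≠ 2.8868 ✗
  (3.5, 1.5, 165°): beam 1 = 0.5774 ≠ 2.8868 ✗
  (3.5, 4.5, 30°): beam 1 = 3.6235 ≠ 2.8868 ✗
  …
  (1.5, 1.5, 165°): r_1=2.8868, r_2=1.0000, r_3=0.5774, r_4=0.5774 — all match ✓
Unique over the lattice → pose = (1.5, 1.5, 165°).

(x, y, θ) = (1.5, 1.5, 165°)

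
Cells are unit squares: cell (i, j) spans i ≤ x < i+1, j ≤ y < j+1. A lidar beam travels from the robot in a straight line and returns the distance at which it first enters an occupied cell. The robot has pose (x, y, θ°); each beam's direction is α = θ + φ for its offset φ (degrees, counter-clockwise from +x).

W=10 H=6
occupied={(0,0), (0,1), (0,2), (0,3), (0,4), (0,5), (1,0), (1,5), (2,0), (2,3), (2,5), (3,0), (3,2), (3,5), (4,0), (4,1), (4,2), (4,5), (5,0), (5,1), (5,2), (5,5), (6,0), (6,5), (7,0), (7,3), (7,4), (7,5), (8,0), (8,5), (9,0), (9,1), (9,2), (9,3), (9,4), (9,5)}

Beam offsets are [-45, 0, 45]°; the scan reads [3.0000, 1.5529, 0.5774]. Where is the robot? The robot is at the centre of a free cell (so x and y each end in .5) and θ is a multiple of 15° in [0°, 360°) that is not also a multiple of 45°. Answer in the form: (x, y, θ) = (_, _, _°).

(x, y, θ) = (4.5, 3.5, 195°)

Candidates: 24 free-cell centres × 16 headings = 384 poses. Raycast each; keep the one whose scan matches to 4 dp.
  (5.5, 3.5, 105°): beam 1 = 1.7321 ≠ 3.0000 ✗
  (8.5, 3.5, 75°): beam 1 = 0.5774 ≠ 3.0000 ✗
  (5.5, 3.5, 165°): beam 1 = 1.7321 ≠ 3.0000 ✗
  (4.5, 3.5, 240°): beam 1 = 1.5529 ≠ 3.0000 ✗
  …
  (4.5, 3.5, 195°): r_1=3.0000, r_2=1.5529, r_3=0.5774 — all match ✓
Only this pose fits every beam.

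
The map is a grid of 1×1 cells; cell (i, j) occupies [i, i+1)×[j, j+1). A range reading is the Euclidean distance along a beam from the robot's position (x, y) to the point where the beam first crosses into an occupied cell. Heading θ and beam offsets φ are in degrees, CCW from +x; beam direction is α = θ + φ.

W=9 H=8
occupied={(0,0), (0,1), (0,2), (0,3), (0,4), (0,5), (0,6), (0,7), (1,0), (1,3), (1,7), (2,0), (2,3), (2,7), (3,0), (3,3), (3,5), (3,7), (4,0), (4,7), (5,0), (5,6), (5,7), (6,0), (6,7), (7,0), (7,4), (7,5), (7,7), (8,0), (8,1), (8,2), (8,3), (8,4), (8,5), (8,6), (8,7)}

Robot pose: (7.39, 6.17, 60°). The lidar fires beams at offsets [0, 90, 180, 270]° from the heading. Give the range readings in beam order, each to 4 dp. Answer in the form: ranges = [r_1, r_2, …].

beam 1: φ=0°, α=60°
  dir = (cos 60°, sin 60°) = (0.5000, 0.8660); from cell (7,6)
  next x-line at t=1.2200, next y-line at t=0.9584; Δt_x=2.0000, Δt_y=1.1547
    y: enter (7,7) at t=0.9584 ← occupied
  → r_1 = 0.9584
beam 2: φ=90°, α=150°
  dir = (cos 150°, sin 150°) = (-0.8660, 0.5000); from cell (7,6)
  next x-line at t=0.4503, next y-line at t=1.6600; Δt_x=1.1547, Δt_y=2.0000
    x: enter (6,6) at t=0.4503
    x: enter (5,6) at t=1.6050 ← occupied
  → r_2 = 1.6050
beam 3: φ=180°, α=240°
  dir = (cos 240°, sin 240°) = (-0.5000, -0.8660); from cell (7,6)
  next x-line at t=0.7800, next y-line at t=0.1963; Δt_x=2.0000, Δt_y=1.1547
    y: enter (7,5) at t=0.1963 ← occupied
  → r_3 = 0.1963
beam 4: φ=270°, α=330°
  dir = (cos 330°, sin 330°) = (0.8660, -0.5000); from cell (7,6)
  next x-line at t=0.7044, next y-line at t=0.3400; Δt_x=1.1547, Δt_y=2.0000
    y: enter (7,5) at t=0.3400 ← occupied
  → r_4 = 0.3400

ranges = [0.9584, 1.6050, 0.1963, 0.3400]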